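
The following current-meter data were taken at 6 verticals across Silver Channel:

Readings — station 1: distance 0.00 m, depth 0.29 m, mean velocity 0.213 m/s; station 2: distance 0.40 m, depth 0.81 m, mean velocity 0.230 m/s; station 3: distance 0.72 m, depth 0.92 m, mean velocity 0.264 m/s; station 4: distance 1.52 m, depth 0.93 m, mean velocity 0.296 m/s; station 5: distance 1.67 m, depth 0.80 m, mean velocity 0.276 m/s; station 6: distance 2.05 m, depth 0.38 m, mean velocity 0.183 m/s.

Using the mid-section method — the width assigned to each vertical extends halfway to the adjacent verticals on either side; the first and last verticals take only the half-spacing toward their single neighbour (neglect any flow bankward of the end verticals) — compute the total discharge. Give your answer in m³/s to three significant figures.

w_1 = (0.40 − 0.00)/2 = 0.2 m; q_1 = 0.213 × 0.29 × 0.2 = 0.01235 m³/s
w_2 = (0.72 − 0.00)/2 = 0.36 m; q_2 = 0.230 × 0.81 × 0.36 = 0.06707 m³/s
w_3 = (1.52 − 0.40)/2 = 0.56 m; q_3 = 0.264 × 0.92 × 0.56 = 0.1360 m³/s
w_4 = (1.67 − 0.72)/2 = 0.475 m; q_4 = 0.296 × 0.93 × 0.475 = 0.1308 m³/s
w_5 = (2.05 − 1.52)/2 = 0.265 m; q_5 = 0.276 × 0.80 × 0.265 = 0.05851 m³/s
w_6 = (2.05 − 1.67)/2 = 0.19 m; q_6 = 0.183 × 0.38 × 0.19 = 0.01321 m³/s
Q = Σ qᵢ = 0.4179 m³/s

0.418 m³/s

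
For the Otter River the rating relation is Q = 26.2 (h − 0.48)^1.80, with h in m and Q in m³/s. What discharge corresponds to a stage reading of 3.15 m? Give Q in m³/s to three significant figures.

153 m³/s

Q = 26.2 × (3.15 − 0.48)^1.80 = 26.2 × 2.67^1.80 = 153.5 m³/s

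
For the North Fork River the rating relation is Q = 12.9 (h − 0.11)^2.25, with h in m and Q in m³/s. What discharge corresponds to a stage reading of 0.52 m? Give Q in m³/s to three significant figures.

1.74 m³/s

Q = 12.9 × (0.52 − 0.11)^2.25 = 12.9 × 0.41^2.25 = 1.735 m³/s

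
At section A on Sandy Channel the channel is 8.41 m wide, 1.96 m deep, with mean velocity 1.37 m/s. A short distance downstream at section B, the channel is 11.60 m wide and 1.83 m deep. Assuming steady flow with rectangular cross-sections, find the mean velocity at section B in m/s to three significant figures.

1.06 m/s

Q = A₁V₁ = (8.41×1.96) × 1.37 = 22.58 m³/s
A₂ = 11.60 × 1.83 = 21.23 m²
V₂ = Q/A₂ = 22.58/21.23 = 1.064 m/s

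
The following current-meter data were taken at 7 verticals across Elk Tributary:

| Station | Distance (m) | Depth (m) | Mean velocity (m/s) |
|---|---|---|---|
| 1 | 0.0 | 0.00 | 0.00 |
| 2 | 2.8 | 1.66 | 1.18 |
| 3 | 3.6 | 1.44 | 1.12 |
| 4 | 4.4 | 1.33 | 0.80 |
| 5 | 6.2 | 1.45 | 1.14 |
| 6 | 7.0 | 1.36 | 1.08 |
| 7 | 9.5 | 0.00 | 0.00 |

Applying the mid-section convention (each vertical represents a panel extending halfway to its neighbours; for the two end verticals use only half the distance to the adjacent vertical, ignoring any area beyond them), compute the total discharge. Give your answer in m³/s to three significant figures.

10.8 m³/s

w_2 = (3.6 − 0.0)/2 = 1.8 m; q_2 = 1.18 × 1.66 × 1.8 = 3.526 m³/s
w_3 = (4.4 − 2.8)/2 = 0.8 m; q_3 = 1.12 × 1.44 × 0.8 = 1.290 m³/s
w_4 = (6.2 − 3.6)/2 = 1.3 m; q_4 = 0.80 × 1.33 × 1.3 = 1.383 m³/s
w_5 = (7.0 − 4.4)/2 = 1.3 m; q_5 = 1.14 × 1.45 × 1.3 = 2.149 m³/s
w_6 = (9.5 − 6.2)/2 = 1.65 m; q_6 = 1.08 × 1.36 × 1.65 = 2.424 m³/s
Stations 1, 7 contribute zero (depth or velocity is 0).
Q = Σ qᵢ = 10.77 m³/s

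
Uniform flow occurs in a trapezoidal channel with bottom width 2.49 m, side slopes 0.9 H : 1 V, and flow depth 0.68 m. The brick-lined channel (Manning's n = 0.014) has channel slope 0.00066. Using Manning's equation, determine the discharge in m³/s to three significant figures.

2.40 m³/s

A = (b + z·y)·y = (2.49 + 0.9×0.68)×0.68 = 2.109 m²
P = b + 2y√(1+z²) = 2.49 + 2×0.68×√(1+0.9²) = 4.320 m
R = A/P = 2.109/4.320 = 0.4883 m
Q = (1/n)·A·R^(2/3)·S^(1/2) = (1/0.014) × 2.109 × 0.4883^(2/3) × 0.00066^(1/2) = 2.400 m³/s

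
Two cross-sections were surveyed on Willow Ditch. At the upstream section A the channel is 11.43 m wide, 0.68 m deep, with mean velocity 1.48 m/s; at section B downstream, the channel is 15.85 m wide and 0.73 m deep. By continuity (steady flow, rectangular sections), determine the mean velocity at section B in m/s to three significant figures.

Q = A₁V₁ = (11.43×0.68) × 1.48 = 11.50 m³/s
A₂ = 15.85 × 0.73 = 11.57 m²
V₂ = Q/A₂ = 11.50/11.57 = 0.9942 m/s

0.994 m/s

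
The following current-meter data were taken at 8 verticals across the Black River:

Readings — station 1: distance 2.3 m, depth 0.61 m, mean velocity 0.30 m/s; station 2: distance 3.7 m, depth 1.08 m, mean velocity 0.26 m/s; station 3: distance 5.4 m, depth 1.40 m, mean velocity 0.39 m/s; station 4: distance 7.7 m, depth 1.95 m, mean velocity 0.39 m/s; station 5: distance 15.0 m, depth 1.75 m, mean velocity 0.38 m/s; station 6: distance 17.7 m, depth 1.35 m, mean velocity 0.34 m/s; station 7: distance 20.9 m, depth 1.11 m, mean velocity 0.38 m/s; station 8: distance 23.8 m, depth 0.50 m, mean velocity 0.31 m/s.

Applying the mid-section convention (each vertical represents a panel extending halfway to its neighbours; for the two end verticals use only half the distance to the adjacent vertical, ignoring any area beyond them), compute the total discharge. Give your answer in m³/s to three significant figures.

11.5 m³/s

w_1 = (3.7 − 2.3)/2 = 0.7 m; q_1 = 0.30 × 0.61 × 0.7 = 0.1281 m³/s
w_2 = (5.4 − 2.3)/2 = 1.55 m; q_2 = 0.26 × 1.08 × 1.55 = 0.4352 m³/s
w_3 = (7.7 − 3.7)/2 = 2 m; q_3 = 0.39 × 1.40 × 2 = 1.092 m³/s
w_4 = (15.0 − 5.4)/2 = 4.8 m; q_4 = 0.39 × 1.95 × 4.8 = 3.650 m³/s
w_5 = (17.7 − 7.7)/2 = 5 m; q_5 = 0.38 × 1.75 × 5 = 3.325 m³/s
w_6 = (20.9 − 15.0)/2 = 2.95 m; q_6 = 0.34 × 1.35 × 2.95 = 1.354 m³/s
w_7 = (23.8 − 17.7)/2 = 3.05 m; q_7 = 0.38 × 1.11 × 3.05 = 1.286 m³/s
w_8 = (23.8 − 20.9)/2 = 1.45 m; q_8 = 0.31 × 0.50 × 1.45 = 0.2248 m³/s
Q = Σ qᵢ = 11.50 m³/s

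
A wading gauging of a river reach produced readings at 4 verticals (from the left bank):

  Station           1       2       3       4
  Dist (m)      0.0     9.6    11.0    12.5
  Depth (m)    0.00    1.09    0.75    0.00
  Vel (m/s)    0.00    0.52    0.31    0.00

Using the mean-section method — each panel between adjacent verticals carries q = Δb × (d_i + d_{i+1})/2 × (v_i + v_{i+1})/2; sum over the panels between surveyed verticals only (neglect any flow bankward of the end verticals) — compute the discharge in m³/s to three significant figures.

Panel 1-2: Δb = 9.6 m, d̄ = (0.00+1.09)/2 = 0.545, v̄ = (0.00+0.52)/2 = 0.26 → q = 9.6×0.545×0.26 = 1.360 m³/s
Panel 2-3: Δb = 1.4 m, d̄ = (1.09+0.75)/2 = 0.92, v̄ = (0.52+0.31)/2 = 0.415 → q = 1.4×0.92×0.415 = 0.5345 m³/s
Panel 3-4: Δb = 1.5 m, d̄ = (0.75+0.00)/2 = 0.375, v̄ = (0.31+0.00)/2 = 0.155 → q = 1.5×0.375×0.155 = 0.08719 m³/s
Q = Σ q = 1.982 m³/s

1.98 m³/s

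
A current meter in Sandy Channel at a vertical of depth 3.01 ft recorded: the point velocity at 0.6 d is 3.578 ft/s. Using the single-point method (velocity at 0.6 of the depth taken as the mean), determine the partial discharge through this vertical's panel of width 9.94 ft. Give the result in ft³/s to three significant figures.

v̄ = v₀.₆ = 3.578 ft/s
q = v̄ × d × w = 3.578 × 3.01 × 9.94 = 107.1 ft³/s

107 ft³/s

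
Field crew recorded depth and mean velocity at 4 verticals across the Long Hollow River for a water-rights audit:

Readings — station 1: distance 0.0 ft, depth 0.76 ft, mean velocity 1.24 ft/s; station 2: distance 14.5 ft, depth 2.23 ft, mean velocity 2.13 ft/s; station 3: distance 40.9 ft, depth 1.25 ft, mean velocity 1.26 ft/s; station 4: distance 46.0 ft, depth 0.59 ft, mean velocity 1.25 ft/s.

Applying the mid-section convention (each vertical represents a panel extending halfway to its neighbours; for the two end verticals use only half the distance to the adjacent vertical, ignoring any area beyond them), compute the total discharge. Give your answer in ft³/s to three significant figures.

w_1 = (14.5 − 0.0)/2 = 7.25 ft; q_1 = 1.24 × 0.76 × 7.25 = 6.832 ft³/s
w_2 = (40.9 − 0.0)/2 = 20.45 ft; q_2 = 2.13 × 2.23 × 20.45 = 97.14 ft³/s
w_3 = (46.0 − 14.5)/2 = 15.75 ft; q_3 = 1.26 × 1.25 × 15.75 = 24.81 ft³/s
w_4 = (46.0 − 40.9)/2 = 2.55 ft; q_4 = 1.25 × 0.59 × 2.55 = 1.881 ft³/s
Q = Σ qᵢ = 130.7 ft³/s

131 ft³/s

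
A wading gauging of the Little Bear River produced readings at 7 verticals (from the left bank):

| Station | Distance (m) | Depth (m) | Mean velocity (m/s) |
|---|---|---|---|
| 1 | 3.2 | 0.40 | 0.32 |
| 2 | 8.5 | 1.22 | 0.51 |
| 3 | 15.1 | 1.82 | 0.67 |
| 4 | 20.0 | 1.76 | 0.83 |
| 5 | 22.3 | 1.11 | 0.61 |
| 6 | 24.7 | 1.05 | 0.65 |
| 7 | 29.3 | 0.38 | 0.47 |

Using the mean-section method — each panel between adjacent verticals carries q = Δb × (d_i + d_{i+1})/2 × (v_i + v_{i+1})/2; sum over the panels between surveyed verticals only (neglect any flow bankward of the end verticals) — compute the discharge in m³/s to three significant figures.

Panel 1-2: Δb = 5.3 m, d̄ = (0.40+1.22)/2 = 0.81, v̄ = (0.32+0.51)/2 = 0.415 → q = 5.3×0.81×0.415 = 1.782 m³/s
Panel 2-3: Δb = 6.6 m, d̄ = (1.22+1.82)/2 = 1.52, v̄ = (0.51+0.67)/2 = 0.59 → q = 6.6×1.52×0.59 = 5.919 m³/s
Panel 3-4: Δb = 4.9 m, d̄ = (1.82+1.76)/2 = 1.79, v̄ = (0.67+0.83)/2 = 0.75 → q = 4.9×1.79×0.75 = 6.578 m³/s
Panel 4-5: Δb = 2.3 m, d̄ = (1.76+1.11)/2 = 1.435, v̄ = (0.83+0.61)/2 = 0.72 → q = 2.3×1.435×0.72 = 2.376 m³/s
Panel 5-6: Δb = 2.4 m, d̄ = (1.11+1.05)/2 = 1.08, v̄ = (0.61+0.65)/2 = 0.63 → q = 2.4×1.08×0.63 = 1.633 m³/s
Panel 6-7: Δb = 4.6 m, d̄ = (1.05+0.38)/2 = 0.715, v̄ = (0.65+0.47)/2 = 0.56 → q = 4.6×0.715×0.56 = 1.842 m³/s
Q = Σ q = 20.13 m³/s

20.1 m³/s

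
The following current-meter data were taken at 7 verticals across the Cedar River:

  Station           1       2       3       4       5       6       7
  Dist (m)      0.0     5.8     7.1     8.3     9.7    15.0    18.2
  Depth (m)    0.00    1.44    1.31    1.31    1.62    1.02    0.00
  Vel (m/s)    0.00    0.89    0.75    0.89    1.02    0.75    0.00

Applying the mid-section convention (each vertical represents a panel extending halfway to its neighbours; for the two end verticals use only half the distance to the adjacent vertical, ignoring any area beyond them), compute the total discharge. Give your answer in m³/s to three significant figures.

16.1 m³/s

w_2 = (7.1 − 0.0)/2 = 3.55 m; q_2 = 0.89 × 1.44 × 3.55 = 4.550 m³/s
w_3 = (8.3 − 5.8)/2 = 1.25 m; q_3 = 0.75 × 1.31 × 1.25 = 1.228 m³/s
w_4 = (9.7 − 7.1)/2 = 1.3 m; q_4 = 0.89 × 1.31 × 1.3 = 1.516 m³/s
w_5 = (15.0 − 8.3)/2 = 3.35 m; q_5 = 1.02 × 1.62 × 3.35 = 5.536 m³/s
w_6 = (18.2 − 9.7)/2 = 4.25 m; q_6 = 0.75 × 1.02 × 4.25 = 3.251 m³/s
Stations 1, 7 contribute zero (depth or velocity is 0).
Q = Σ qᵢ = 16.08 m³/s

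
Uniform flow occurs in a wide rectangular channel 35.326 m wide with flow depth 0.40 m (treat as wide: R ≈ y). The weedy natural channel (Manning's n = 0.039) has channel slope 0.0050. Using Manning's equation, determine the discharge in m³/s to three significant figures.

A = b·y = 35.326 × 0.40 = 14.13 m²
Wide channel: R ≈ y = 0.40 m
Q = (1/n)·A·R^(2/3)·S^(1/2) = (1/0.039) × 14.13 × 0.4000^(2/3) × 0.0050^(1/2) = 13.91 m³/s

13.9 m³/s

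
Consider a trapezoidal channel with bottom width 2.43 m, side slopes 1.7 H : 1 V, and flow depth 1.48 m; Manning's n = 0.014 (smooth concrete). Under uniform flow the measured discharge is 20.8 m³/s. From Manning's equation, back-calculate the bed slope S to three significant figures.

A = (b + z·y)·y = (2.43 + 1.7×1.48)×1.48 = 7.320 m²
P = b + 2y√(1+z²) = 2.43 + 2×1.48×√(1+1.7²) = 8.268 m
R = A/P = 7.320/8.268 = 0.8853 m
S = (Q·n / (1·A·R^(2/3)))² = (20.8×0.014 / (1×7.320×0.9220))² = 0.001862

0.00186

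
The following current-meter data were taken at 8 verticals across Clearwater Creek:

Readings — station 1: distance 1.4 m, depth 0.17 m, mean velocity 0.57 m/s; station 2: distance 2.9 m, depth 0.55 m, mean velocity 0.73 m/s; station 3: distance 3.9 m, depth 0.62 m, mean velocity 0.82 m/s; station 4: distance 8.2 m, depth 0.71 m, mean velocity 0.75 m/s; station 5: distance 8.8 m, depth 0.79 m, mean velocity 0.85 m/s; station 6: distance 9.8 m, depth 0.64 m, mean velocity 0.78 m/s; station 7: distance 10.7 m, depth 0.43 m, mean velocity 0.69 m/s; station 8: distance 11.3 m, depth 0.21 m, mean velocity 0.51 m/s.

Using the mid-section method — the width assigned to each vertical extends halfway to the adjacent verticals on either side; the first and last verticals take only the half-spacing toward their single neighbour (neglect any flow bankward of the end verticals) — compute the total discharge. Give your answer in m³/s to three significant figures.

4.49 m³/s

w_1 = (2.9 − 1.4)/2 = 0.75 m; q_1 = 0.57 × 0.17 × 0.75 = 0.07268 m³/s
w_2 = (3.9 − 1.4)/2 = 1.25 m; q_2 = 0.73 × 0.55 × 1.25 = 0.5019 m³/s
w_3 = (8.2 − 2.9)/2 = 2.65 m; q_3 = 0.82 × 0.62 × 2.65 = 1.347 m³/s
w_4 = (8.8 − 3.9)/2 = 2.45 m; q_4 = 0.75 × 0.71 × 2.45 = 1.305 m³/s
w_5 = (9.8 − 8.2)/2 = 0.8 m; q_5 = 0.85 × 0.79 × 0.8 = 0.5372 m³/s
w_6 = (10.7 − 8.8)/2 = 0.95 m; q_6 = 0.78 × 0.64 × 0.95 = 0.4742 m³/s
w_7 = (11.3 − 9.8)/2 = 0.75 m; q_7 = 0.69 × 0.43 × 0.75 = 0.2225 m³/s
w_8 = (11.3 − 10.7)/2 = 0.3 m; q_8 = 0.51 × 0.21 × 0.3 = 0.03213 m³/s
Q = Σ qᵢ = 4.493 m³/s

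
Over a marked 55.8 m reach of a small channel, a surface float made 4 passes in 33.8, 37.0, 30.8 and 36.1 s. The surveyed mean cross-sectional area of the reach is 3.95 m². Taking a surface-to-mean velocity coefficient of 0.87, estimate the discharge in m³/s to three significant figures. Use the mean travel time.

t̄ = (33.8 + 37.0 + 30.8 + 36.1) / 4 = 34.425 s
v_surface = L / t̄ = 55.8 / 34.425 = 1.621 m/s
v_mean = 0.87 × 1.621 = 1.410 m/s
Q = A × v_mean = 3.95 × 1.410 = 5.570 m³/s

5.57 m³/s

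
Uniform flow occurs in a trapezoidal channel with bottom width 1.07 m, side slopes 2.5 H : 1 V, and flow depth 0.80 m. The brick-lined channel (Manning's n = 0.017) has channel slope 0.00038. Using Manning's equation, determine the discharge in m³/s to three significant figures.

A = (b + z·y)·y = (1.07 + 2.5×0.80)×0.80 = 2.456 m²
P = b + 2y√(1+z²) = 1.07 + 2×0.80×√(1+2.5²) = 5.378 m
R = A/P = 2.456/5.378 = 0.4567 m
Q = (1/n)·A·R^(2/3)·S^(1/2) = (1/0.017) × 2.456 × 0.4567^(2/3) × 0.00038^(1/2) = 1.670 m³/s

1.67 m³/s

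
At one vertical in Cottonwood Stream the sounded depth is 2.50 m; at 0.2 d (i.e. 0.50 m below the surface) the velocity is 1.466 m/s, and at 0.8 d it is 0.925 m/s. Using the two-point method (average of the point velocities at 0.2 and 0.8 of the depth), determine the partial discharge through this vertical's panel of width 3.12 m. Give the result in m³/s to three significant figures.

9.32 m³/s

v̄ = (1.466 + 0.925) / 2 = 1.196 m/s
q = v̄ × d × w = 1.196 × 2.50 × 3.12 = 9.325 m³/s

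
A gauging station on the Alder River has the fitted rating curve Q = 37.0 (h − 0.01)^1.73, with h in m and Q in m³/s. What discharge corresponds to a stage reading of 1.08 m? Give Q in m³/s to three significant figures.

Q = 37.0 × (1.08 − 0.01)^1.73 = 37.0 × 1.07^1.73 = 41.59 m³/s

41.6 m³/s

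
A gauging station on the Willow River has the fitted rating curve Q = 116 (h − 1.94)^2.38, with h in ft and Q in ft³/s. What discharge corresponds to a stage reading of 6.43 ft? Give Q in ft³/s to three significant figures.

Q = 116 × (6.43 − 1.94)^2.38 = 116 × 4.49^2.38 = 4138 ft³/s

4140 ft³/s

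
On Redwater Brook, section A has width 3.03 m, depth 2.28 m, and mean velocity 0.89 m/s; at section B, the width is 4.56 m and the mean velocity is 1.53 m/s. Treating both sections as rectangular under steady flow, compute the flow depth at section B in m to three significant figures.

Q = A₁V₁ = (3.03×2.28) × 0.89 = 6.148 m³/s
d₂ = Q/(b₂ V₂) = 6.148/(4.56×1.53) = 0.8813 m

0.881 m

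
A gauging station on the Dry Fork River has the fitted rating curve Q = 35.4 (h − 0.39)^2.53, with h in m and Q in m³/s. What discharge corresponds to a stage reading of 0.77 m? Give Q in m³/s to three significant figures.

3.06 m³/s

Q = 35.4 × (0.77 − 0.39)^2.53 = 35.4 × 0.38^2.53 = 3.061 m³/s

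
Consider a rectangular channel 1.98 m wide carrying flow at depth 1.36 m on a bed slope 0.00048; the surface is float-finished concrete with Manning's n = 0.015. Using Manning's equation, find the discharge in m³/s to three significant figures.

2.71 m³/s

A = b·y = 1.98 × 1.36 = 2.693 m²
P = b + 2y = 1.98 + 2×1.36 = 4.700 m
R = A/P = 2.693/4.700 = 0.5729 m
Q = (1/n)·A·R^(2/3)·S^(1/2) = (1/0.015) × 2.693 × 0.5729^(2/3) × 0.00048^(1/2) = 2.713 m³/s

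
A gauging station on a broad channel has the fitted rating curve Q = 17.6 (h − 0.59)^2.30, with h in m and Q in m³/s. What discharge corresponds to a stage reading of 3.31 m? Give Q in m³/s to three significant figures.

Q = 17.6 × (3.31 − 0.59)^2.30 = 17.6 × 2.72^2.30 = 175.8 m³/s

176 m³/s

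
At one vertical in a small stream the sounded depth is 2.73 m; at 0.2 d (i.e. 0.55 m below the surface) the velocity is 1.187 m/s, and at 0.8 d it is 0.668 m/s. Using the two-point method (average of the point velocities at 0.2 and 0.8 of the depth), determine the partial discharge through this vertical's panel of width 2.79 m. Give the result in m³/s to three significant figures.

7.06 m³/s

v̄ = (1.187 + 0.668) / 2 = 0.9275 m/s
q = v̄ × d × w = 0.9275 × 2.73 × 2.79 = 7.064 m³/s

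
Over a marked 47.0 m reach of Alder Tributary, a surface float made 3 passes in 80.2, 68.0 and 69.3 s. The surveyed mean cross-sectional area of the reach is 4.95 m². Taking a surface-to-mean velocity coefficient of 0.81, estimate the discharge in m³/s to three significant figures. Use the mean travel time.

t̄ = (80.2 + 68.0 + 69.3) / 3 = 72.5 s
v_surface = L / t̄ = 47.0 / 72.5 = 0.6483 m/s
v_mean = 0.81 × 0.6483 = 0.5251 m/s
Q = A × v_mean = 4.95 × 0.5251 = 2.599 m³/s

2.60 m³/s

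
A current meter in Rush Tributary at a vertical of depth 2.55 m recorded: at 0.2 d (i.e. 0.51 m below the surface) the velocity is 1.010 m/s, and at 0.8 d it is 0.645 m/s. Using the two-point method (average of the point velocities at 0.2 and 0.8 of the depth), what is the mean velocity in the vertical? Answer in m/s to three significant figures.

v̄ = (1.010 + 0.645) / 2 = 0.8275 m/s

0.828 m/s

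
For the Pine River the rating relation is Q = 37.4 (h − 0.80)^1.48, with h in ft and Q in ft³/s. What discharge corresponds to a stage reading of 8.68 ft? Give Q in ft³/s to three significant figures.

Q = 37.4 × (8.68 − 0.80)^1.48 = 37.4 × 7.88^1.48 = 793.8 ft³/s

794 ft³/s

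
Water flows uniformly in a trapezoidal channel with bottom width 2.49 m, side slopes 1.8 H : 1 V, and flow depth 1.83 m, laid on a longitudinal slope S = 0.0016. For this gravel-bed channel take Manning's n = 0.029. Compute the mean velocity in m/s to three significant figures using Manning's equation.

1.43 m/s

A = (b + z·y)·y = (2.49 + 1.8×1.83)×1.83 = 10.58 m²
P = b + 2y√(1+z²) = 2.49 + 2×1.83×√(1+1.8²) = 10.03 m
R = A/P = 10.58/10.03 = 1.056 m
Q = (1/n)·A·R^(2/3)·S^(1/2) = (1/0.029) × 10.58 × 1.056^(2/3) × 0.0016^(1/2) = 15.14 m³/s
V = Q/A = 15.14/10.58 = 1.430 m/s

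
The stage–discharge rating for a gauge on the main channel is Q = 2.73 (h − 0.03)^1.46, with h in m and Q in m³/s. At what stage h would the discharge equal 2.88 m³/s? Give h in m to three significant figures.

h − h₀ = (Q/C)^(1/b) = (2.88/2.73)^(1/1.46) = 1.037 m
h = 0.03 + 1.037 = 1.067 m

1.07 m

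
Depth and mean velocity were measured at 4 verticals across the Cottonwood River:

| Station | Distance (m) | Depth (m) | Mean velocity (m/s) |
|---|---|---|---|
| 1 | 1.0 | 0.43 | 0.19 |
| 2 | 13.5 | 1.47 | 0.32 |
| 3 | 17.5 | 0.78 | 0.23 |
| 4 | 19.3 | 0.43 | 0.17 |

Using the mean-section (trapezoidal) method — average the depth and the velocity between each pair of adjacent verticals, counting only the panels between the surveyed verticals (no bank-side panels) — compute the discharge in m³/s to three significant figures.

Panel 1-2: Δb = 12.5 m, d̄ = (0.43+1.47)/2 = 0.95, v̄ = (0.19+0.32)/2 = 0.255 → q = 12.5×0.95×0.255 = 3.028 m³/s
Panel 2-3: Δb = 4 m, d̄ = (1.47+0.78)/2 = 1.125, v̄ = (0.32+0.23)/2 = 0.275 → q = 4×1.125×0.275 = 1.238 m³/s
Panel 3-4: Δb = 1.8 m, d̄ = (0.78+0.43)/2 = 0.605, v̄ = (0.23+0.17)/2 = 0.2 → q = 1.8×0.605×0.2 = 0.2178 m³/s
Q = Σ q = 4.483 m³/s

4.48 m³/s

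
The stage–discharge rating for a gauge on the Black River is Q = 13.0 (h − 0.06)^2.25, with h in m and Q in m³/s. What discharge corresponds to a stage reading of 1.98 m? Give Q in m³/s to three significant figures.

Q = 13.0 × (1.98 − 0.06)^2.25 = 13.0 × 1.92^2.25 = 56.41 m³/s

56.4 m³/s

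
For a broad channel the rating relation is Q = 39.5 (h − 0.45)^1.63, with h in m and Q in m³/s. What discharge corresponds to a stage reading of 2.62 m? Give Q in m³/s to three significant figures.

140 m³/s

Q = 39.5 × (2.62 − 0.45)^1.63 = 39.5 × 2.17^1.63 = 139.6 m³/s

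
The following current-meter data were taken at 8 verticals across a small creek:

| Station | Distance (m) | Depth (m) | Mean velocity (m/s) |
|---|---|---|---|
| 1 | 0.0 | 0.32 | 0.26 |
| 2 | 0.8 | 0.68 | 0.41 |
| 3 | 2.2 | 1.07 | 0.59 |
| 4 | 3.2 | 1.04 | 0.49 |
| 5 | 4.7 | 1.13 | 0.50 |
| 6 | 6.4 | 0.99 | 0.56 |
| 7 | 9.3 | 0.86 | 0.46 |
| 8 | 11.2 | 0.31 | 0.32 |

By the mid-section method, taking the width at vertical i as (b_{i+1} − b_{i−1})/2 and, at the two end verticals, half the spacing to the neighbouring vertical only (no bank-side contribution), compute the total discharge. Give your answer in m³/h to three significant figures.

w_1 = (0.8 − 0.0)/2 = 0.4 m; q_1 = 0.26 × 0.32 × 0.4 = 0.03328 m³/s
w_2 = (2.2 − 0.0)/2 = 1.1 m; q_2 = 0.41 × 0.68 × 1.1 = 0.3067 m³/s
w_3 = (3.2 − 0.8)/2 = 1.2 m; q_3 = 0.59 × 1.07 × 1.2 = 0.7576 m³/s
w_4 = (4.7 − 2.2)/2 = 1.25 m; q_4 = 0.49 × 1.04 × 1.25 = 0.6370 m³/s
w_5 = (6.4 − 3.2)/2 = 1.6 m; q_5 = 0.50 × 1.13 × 1.6 = 0.9040 m³/s
w_6 = (9.3 − 4.7)/2 = 2.3 m; q_6 = 0.56 × 0.99 × 2.3 = 1.275 m³/s
w_7 = (11.2 − 6.4)/2 = 2.4 m; q_7 = 0.46 × 0.86 × 2.4 = 0.9494 m³/s
w_8 = (11.2 − 9.3)/2 = 0.95 m; q_8 = 0.32 × 0.31 × 0.95 = 0.09424 m³/s
Q = Σ qᵢ = 4.957 m³/s
= 4.957 × 3600 = 17850 m³/h

17800 m³/h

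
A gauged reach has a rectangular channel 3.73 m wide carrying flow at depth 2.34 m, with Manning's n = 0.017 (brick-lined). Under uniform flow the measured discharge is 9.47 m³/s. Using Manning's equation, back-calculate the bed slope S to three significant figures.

0.000324

A = b·y = 3.73 × 2.34 = 8.728 m²
P = b + 2y = 3.73 + 2×2.34 = 8.410 m
R = A/P = 8.728/8.410 = 1.038 m
S = (Q·n / (1·A·R^(2/3)))² = (9.47×0.017 / (1×8.728×1.025))² = 0.0003238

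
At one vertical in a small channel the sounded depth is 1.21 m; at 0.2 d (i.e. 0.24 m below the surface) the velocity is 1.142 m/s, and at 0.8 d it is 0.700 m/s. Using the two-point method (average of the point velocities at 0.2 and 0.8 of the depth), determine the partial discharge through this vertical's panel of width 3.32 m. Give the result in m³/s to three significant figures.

3.70 m³/s

v̄ = (1.142 + 0.700) / 2 = 0.9210 m/s
q = v̄ × d × w = 0.9210 × 1.21 × 3.32 = 3.700 m³/s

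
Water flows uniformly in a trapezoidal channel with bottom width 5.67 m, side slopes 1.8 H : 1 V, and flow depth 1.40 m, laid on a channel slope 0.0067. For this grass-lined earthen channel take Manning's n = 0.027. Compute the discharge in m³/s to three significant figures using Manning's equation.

A = (b + z·y)·y = (5.67 + 1.8×1.40)×1.40 = 11.47 m²
P = b + 2y√(1+z²) = 5.67 + 2×1.40×√(1+1.8²) = 11.44 m
R = A/P = 11.47/11.44 = 1.003 m
Q = (1/n)·A·R^(2/3)·S^(1/2) = (1/0.027) × 11.47 × 1.003^(2/3) × 0.0067^(1/2) = 34.82 m³/s

34.8 m³/s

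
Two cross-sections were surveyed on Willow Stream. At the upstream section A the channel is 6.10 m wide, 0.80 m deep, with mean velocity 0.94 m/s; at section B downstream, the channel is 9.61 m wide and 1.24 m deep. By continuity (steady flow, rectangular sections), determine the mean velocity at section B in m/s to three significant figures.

0.385 m/s

Q = A₁V₁ = (6.10×0.80) × 0.94 = 4.587 m³/s
A₂ = 9.61 × 1.24 = 11.92 m²
V₂ = Q/A₂ = 4.587/11.92 = 0.3849 m/s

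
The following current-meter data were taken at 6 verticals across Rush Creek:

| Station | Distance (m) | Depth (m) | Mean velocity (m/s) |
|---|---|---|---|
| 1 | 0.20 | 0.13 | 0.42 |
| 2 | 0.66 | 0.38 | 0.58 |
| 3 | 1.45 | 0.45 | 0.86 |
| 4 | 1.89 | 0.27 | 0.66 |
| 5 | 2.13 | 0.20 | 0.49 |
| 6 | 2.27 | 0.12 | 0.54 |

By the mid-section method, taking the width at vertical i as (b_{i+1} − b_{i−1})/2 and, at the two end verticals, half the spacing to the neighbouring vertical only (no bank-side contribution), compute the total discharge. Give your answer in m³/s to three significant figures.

0.472 m³/s

w_1 = (0.66 − 0.20)/2 = 0.23 m; q_1 = 0.42 × 0.13 × 0.23 = 0.01256 m³/s
w_2 = (1.45 − 0.20)/2 = 0.625 m; q_2 = 0.58 × 0.38 × 0.625 = 0.1378 m³/s
w_3 = (1.89 − 0.66)/2 = 0.615 m; q_3 = 0.86 × 0.45 × 0.615 = 0.2380 m³/s
w_4 = (2.13 − 1.45)/2 = 0.34 m; q_4 = 0.66 × 0.27 × 0.34 = 0.06059 m³/s
w_5 = (2.27 − 1.89)/2 = 0.19 m; q_5 = 0.49 × 0.20 × 0.19 = 0.01862 m³/s
w_6 = (2.27 − 2.13)/2 = 0.07 m; q_6 = 0.54 × 0.12 × 0.07 = 0.004536 m³/s
Q = Σ qᵢ = 0.4721 m³/s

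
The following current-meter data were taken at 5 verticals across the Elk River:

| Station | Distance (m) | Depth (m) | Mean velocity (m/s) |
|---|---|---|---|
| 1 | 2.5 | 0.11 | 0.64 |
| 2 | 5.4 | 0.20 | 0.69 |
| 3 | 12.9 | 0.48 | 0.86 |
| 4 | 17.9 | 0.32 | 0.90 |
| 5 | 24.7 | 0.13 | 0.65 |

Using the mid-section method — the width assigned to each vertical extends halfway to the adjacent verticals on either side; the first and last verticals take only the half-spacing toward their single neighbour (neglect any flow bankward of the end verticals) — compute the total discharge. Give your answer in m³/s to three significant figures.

w_1 = (5.4 − 2.5)/2 = 1.45 m; q_1 = 0.64 × 0.11 × 1.45 = 0.1021 m³/s
w_2 = (12.9 − 2.5)/2 = 5.2 m; q_2 = 0.69 × 0.20 × 5.2 = 0.7176 m³/s
w_3 = (17.9 − 5.4)/2 = 6.25 m; q_3 = 0.86 × 0.48 × 6.25 = 2.580 m³/s
w_4 = (24.7 − 12.9)/2 = 5.9 m; q_4 = 0.90 × 0.32 × 5.9 = 1.699 m³/s
w_5 = (24.7 − 17.9)/2 = 3.4 m; q_5 = 0.65 × 0.13 × 3.4 = 0.2873 m³/s
Q = Σ qᵢ = 5.386 m³/s

5.39 m³/s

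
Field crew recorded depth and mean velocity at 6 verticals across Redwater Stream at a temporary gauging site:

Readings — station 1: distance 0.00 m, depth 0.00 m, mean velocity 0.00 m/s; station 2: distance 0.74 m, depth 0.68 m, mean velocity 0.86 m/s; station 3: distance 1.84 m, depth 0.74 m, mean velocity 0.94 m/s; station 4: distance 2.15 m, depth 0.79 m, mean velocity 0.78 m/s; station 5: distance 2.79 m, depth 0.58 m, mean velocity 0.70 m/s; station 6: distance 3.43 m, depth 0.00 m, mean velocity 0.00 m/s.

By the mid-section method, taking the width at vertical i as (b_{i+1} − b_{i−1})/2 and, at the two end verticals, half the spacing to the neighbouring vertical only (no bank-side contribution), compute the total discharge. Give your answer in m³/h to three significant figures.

5690 m³/h

w_2 = (1.84 − 0.00)/2 = 0.92 m; q_2 = 0.86 × 0.68 × 0.92 = 0.5380 m³/s
w_3 = (2.15 − 0.74)/2 = 0.705 m; q_3 = 0.94 × 0.74 × 0.705 = 0.4904 m³/s
w_4 = (2.79 − 1.84)/2 = 0.475 m; q_4 = 0.78 × 0.79 × 0.475 = 0.2927 m³/s
w_5 = (3.43 − 2.15)/2 = 0.64 m; q_5 = 0.70 × 0.58 × 0.64 = 0.2598 m³/s
Stations 1, 6 contribute zero (depth or velocity is 0).
Q = Σ qᵢ = 1.581 m³/s
= 1.581 × 3600 = 5691 m³/h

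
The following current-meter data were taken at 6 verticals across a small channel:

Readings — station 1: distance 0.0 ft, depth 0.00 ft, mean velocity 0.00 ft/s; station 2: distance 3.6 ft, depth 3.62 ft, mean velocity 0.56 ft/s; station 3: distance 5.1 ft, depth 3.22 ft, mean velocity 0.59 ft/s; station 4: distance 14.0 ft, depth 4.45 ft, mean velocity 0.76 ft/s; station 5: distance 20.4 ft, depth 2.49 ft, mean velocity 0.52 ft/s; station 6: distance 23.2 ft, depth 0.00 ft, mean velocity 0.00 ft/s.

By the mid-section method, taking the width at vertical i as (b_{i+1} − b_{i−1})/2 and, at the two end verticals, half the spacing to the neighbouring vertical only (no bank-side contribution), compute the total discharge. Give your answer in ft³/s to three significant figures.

w_2 = (5.1 − 0.0)/2 = 2.55 ft; q_2 = 0.56 × 3.62 × 2.55 = 5.169 ft³/s
w_3 = (14.0 − 3.6)/2 = 5.2 ft; q_3 = 0.59 × 3.22 × 5.2 = 9.879 ft³/s
w_4 = (20.4 − 5.1)/2 = 7.65 ft; q_4 = 0.76 × 4.45 × 7.65 = 25.87 ft³/s
w_5 = (23.2 − 14.0)/2 = 4.6 ft; q_5 = 0.52 × 2.49 × 4.6 = 5.956 ft³/s
Stations 1, 6 contribute zero (depth or velocity is 0).
Q = Σ qᵢ = 46.88 ft³/s

46.9 ft³/s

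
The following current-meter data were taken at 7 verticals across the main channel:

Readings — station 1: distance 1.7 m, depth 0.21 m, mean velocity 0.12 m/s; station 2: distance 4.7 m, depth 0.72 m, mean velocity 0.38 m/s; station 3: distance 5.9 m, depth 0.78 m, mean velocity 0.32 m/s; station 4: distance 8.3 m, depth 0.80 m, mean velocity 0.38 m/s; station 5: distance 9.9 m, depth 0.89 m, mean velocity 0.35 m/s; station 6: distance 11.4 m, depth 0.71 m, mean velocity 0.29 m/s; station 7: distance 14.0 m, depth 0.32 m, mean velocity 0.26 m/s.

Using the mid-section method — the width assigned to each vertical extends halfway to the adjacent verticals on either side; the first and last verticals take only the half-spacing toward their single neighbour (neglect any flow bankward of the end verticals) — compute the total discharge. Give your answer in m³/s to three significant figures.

w_1 = (4.7 − 1.7)/2 = 1.5 m; q_1 = 0.12 × 0.21 × 1.5 = 0.03780 m³/s
w_2 = (5.9 − 1.7)/2 = 2.1 m; q_2 = 0.38 × 0.72 × 2.1 = 0.5746 m³/s
w_3 = (8.3 − 4.7)/2 = 1.8 m; q_3 = 0.32 × 0.78 × 1.8 = 0.4493 m³/s
w_4 = (9.9 − 5.9)/2 = 2 m; q_4 = 0.38 × 0.80 × 2 = 0.6080 m³/s
w_5 = (11.4 − 8.3)/2 = 1.55 m; q_5 = 0.35 × 0.89 × 1.55 = 0.4828 m³/s
w_6 = (14.0 − 9.9)/2 = 2.05 m; q_6 = 0.29 × 0.71 × 2.05 = 0.4221 m³/s
w_7 = (14.0 − 11.4)/2 = 1.3 m; q_7 = 0.26 × 0.32 × 1.3 = 0.1082 m³/s
Q = Σ qᵢ = 2.683 m³/s

2.68 m³/s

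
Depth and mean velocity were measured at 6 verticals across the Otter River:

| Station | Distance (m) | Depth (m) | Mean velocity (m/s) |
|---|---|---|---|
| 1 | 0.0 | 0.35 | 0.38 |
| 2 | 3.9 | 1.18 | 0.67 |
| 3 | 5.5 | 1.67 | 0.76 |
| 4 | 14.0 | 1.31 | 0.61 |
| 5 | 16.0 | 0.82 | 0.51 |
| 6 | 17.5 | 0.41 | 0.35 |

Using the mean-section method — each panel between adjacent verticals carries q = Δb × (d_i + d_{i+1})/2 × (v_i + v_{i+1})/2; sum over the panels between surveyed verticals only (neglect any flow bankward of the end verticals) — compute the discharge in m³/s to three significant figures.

13.5 m³/s

Panel 1-2: Δb = 3.9 m, d̄ = (0.35+1.18)/2 = 0.765, v̄ = (0.38+0.67)/2 = 0.525 → q = 3.9×0.765×0.525 = 1.566 m³/s
Panel 2-3: Δb = 1.6 m, d̄ = (1.18+1.67)/2 = 1.425, v̄ = (0.67+0.76)/2 = 0.715 → q = 1.6×1.425×0.715 = 1.630 m³/s
Panel 3-4: Δb = 8.5 m, d̄ = (1.67+1.31)/2 = 1.49, v̄ = (0.76+0.61)/2 = 0.685 → q = 8.5×1.49×0.685 = 8.676 m³/s
Panel 4-5: Δb = 2 m, d̄ = (1.31+0.82)/2 = 1.065, v̄ = (0.61+0.51)/2 = 0.56 → q = 2×1.065×0.56 = 1.193 m³/s
Panel 5-6: Δb = 1.5 m, d̄ = (0.82+0.41)/2 = 0.615, v̄ = (0.51+0.35)/2 = 0.43 → q = 1.5×0.615×0.43 = 0.3967 m³/s
Q = Σ q = 13.46 m³/s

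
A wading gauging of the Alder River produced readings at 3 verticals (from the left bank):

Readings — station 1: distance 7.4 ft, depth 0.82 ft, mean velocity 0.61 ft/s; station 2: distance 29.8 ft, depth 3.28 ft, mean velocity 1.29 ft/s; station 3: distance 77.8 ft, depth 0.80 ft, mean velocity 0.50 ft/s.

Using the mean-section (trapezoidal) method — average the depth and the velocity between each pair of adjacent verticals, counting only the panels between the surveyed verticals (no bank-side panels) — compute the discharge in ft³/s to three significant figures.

131 ft³/s

Panel 1-2: Δb = 22.4 ft, d̄ = (0.82+3.28)/2 = 2.05, v̄ = (0.61+1.29)/2 = 0.95 → q = 22.4×2.05×0.95 = 43.62 ft³/s
Panel 2-3: Δb = 48 ft, d̄ = (3.28+0.80)/2 = 2.04, v̄ = (1.29+0.50)/2 = 0.895 → q = 48×2.04×0.895 = 87.64 ft³/s
Q = Σ q = 131.3 ft³/s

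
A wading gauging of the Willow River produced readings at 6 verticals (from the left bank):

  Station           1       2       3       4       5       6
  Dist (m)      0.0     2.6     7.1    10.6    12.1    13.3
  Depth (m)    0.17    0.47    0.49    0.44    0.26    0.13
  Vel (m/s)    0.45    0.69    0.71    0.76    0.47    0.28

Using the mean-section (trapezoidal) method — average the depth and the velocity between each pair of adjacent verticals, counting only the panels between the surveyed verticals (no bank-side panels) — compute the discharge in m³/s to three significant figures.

Panel 1-2: Δb = 2.6 m, d̄ = (0.17+0.47)/2 = 0.32, v̄ = (0.45+0.69)/2 = 0.57 → q = 2.6×0.32×0.57 = 0.4742 m³/s
Panel 2-3: Δb = 4.5 m, d̄ = (0.47+0.49)/2 = 0.48, v̄ = (0.69+0.71)/2 = 0.7 → q = 4.5×0.48×0.7 = 1.512 m³/s
Panel 3-4: Δb = 3.5 m, d̄ = (0.49+0.44)/2 = 0.465, v̄ = (0.71+0.76)/2 = 0.735 → q = 3.5×0.465×0.735 = 1.196 m³/s
Panel 4-5: Δb = 1.5 m, d̄ = (0.44+0.26)/2 = 0.35, v̄ = (0.76+0.47)/2 = 0.615 → q = 1.5×0.35×0.615 = 0.3229 m³/s
Panel 5-6: Δb = 1.2 m, d̄ = (0.26+0.13)/2 = 0.195, v̄ = (0.47+0.28)/2 = 0.375 → q = 1.2×0.195×0.375 = 0.08775 m³/s
Q = Σ q = 3.593 m³/s

3.59 m³/s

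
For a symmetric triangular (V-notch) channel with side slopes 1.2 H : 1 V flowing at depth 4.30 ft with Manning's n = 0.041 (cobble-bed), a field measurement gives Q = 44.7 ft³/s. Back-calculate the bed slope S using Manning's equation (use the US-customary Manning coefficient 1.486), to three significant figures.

0.00158

A = z·y² = 1.2×4.30² = 22.19 ft²
P = 2y√(1+z²) = 2×4.30×√(1+1.2²) = 13.43 ft
R = A/P = 22.19/13.43 = 1.652 ft
S = (Q·n / (1.486·A·R^(2/3)))² = (44.7×0.041 / (1.486×22.19×1.397))² = 0.001582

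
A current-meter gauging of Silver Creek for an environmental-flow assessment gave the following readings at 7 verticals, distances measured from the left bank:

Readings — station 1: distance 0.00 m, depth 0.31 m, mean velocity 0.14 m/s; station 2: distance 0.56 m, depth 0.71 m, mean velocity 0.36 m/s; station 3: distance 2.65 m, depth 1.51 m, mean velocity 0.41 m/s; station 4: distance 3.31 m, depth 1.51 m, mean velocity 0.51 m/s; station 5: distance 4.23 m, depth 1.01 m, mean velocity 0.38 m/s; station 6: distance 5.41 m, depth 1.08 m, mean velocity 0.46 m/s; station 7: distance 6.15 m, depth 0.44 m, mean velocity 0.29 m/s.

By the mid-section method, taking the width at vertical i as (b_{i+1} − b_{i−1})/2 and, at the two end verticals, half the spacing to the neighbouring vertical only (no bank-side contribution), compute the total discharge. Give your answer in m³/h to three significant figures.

9860 m³/h

w_1 = (0.56 − 0.00)/2 = 0.28 m; q_1 = 0.14 × 0.31 × 0.28 = 0.01215 m³/s
w_2 = (2.65 − 0.00)/2 = 1.325 m; q_2 = 0.36 × 0.71 × 1.325 = 0.3387 m³/s
w_3 = (3.31 − 0.56)/2 = 1.375 m; q_3 = 0.41 × 1.51 × 1.375 = 0.8513 m³/s
w_4 = (4.23 − 2.65)/2 = 0.79 m; q_4 = 0.51 × 1.51 × 0.79 = 0.6084 m³/s
w_5 = (5.41 − 3.31)/2 = 1.05 m; q_5 = 0.38 × 1.01 × 1.05 = 0.4030 m³/s
w_6 = (6.15 − 4.23)/2 = 0.96 m; q_6 = 0.46 × 1.08 × 0.96 = 0.4769 m³/s
w_7 = (6.15 − 5.41)/2 = 0.37 m; q_7 = 0.29 × 0.44 × 0.37 = 0.04721 m³/s
Q = Σ qᵢ = 2.738 m³/s
= 2.738 × 3600 = 9855 m³/h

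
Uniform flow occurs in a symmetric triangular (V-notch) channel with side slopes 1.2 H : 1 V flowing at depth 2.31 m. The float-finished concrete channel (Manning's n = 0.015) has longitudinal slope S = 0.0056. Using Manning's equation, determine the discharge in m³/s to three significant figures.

A = z·y² = 1.2×2.31² = 6.403 m²
P = 2y√(1+z²) = 2×2.31×√(1+1.2²) = 7.217 m
R = A/P = 6.403/7.217 = 0.8873 m
Q = (1/n)·A·R^(2/3)·S^(1/2) = (1/0.015) × 6.403 × 0.8873^(2/3) × 0.0056^(1/2) = 29.50 m³/s

29.5 m³/s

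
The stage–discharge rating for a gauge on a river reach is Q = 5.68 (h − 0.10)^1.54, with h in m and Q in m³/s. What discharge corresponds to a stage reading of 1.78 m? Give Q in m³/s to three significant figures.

Q = 5.68 × (1.78 − 0.10)^1.54 = 5.68 × 1.68^1.54 = 12.63 m³/s

12.6 m³/s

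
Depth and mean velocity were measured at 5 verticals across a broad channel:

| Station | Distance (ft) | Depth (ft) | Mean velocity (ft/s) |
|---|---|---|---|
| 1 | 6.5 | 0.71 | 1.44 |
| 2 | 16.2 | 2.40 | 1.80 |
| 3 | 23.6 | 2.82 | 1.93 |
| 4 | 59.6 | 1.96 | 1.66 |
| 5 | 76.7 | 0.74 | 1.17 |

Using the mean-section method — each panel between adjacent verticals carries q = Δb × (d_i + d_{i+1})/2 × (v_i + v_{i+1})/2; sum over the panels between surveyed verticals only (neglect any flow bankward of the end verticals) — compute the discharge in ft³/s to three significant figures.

Panel 1-2: Δb = 9.7 ft, d̄ = (0.71+2.40)/2 = 1.555, v̄ = (1.44+1.80)/2 = 1.62 → q = 9.7×1.555×1.62 = 24.44 ft³/s
Panel 2-3: Δb = 7.4 ft, d̄ = (2.40+2.82)/2 = 2.61, v̄ = (1.80+1.93)/2 = 1.865 → q = 7.4×2.61×1.865 = 36.02 ft³/s
Panel 3-4: Δb = 36 ft, d̄ = (2.82+1.96)/2 = 2.39, v̄ = (1.93+1.66)/2 = 1.795 → q = 36×2.39×1.795 = 154.4 ft³/s
Panel 4-5: Δb = 17.1 ft, d̄ = (1.96+0.74)/2 = 1.35, v̄ = (1.66+1.17)/2 = 1.415 → q = 17.1×1.35×1.415 = 32.67 ft³/s
Q = Σ q = 247.6 ft³/s

248 ft³/s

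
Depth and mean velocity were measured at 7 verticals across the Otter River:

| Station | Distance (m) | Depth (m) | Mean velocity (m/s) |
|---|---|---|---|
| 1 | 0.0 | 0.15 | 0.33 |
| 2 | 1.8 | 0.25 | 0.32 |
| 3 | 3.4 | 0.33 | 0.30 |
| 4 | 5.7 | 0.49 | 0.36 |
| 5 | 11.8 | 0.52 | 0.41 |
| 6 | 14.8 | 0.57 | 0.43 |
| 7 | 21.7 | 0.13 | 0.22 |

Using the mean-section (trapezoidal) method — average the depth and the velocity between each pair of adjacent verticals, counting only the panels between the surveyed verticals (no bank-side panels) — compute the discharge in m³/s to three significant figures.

Panel 1-2: Δb = 1.8 m, d̄ = (0.15+0.25)/2 = 0.2, v̄ = (0.33+0.32)/2 = 0.325 → q = 1.8×0.2×0.325 = 0.1170 m³/s
Panel 2-3: Δb = 1.6 m, d̄ = (0.25+0.33)/2 = 0.29, v̄ = (0.32+0.30)/2 = 0.31 → q = 1.6×0.29×0.31 = 0.1438 m³/s
Panel 3-4: Δb = 2.3 m, d̄ = (0.33+0.49)/2 = 0.41, v̄ = (0.30+0.36)/2 = 0.33 → q = 2.3×0.41×0.33 = 0.3112 m³/s
Panel 4-5: Δb = 6.1 m, d̄ = (0.49+0.52)/2 = 0.505, v̄ = (0.36+0.41)/2 = 0.385 → q = 6.1×0.505×0.385 = 1.186 m³/s
Panel 5-6: Δb = 3 m, d̄ = (0.52+0.57)/2 = 0.545, v̄ = (0.41+0.43)/2 = 0.42 → q = 3×0.545×0.42 = 0.6867 m³/s
Panel 6-7: Δb = 6.9 m, d̄ = (0.57+0.13)/2 = 0.35, v̄ = (0.43+0.22)/2 = 0.325 → q = 6.9×0.35×0.325 = 0.7849 m³/s
Q = Σ q = 3.230 m³/s

3.23 m³/s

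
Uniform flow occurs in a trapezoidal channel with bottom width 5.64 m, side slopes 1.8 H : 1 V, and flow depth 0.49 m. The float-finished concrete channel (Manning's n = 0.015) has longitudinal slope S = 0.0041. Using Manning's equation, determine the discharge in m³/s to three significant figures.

7.62 m³/s

A = (b + z·y)·y = (5.64 + 1.8×0.49)×0.49 = 3.196 m²
P = b + 2y√(1+z²) = 5.64 + 2×0.49×√(1+1.8²) = 7.658 m
R = A/P = 3.196/7.658 = 0.4173 m
Q = (1/n)·A·R^(2/3)·S^(1/2) = (1/0.015) × 3.196 × 0.4173^(2/3) × 0.0041^(1/2) = 7.618 m³/s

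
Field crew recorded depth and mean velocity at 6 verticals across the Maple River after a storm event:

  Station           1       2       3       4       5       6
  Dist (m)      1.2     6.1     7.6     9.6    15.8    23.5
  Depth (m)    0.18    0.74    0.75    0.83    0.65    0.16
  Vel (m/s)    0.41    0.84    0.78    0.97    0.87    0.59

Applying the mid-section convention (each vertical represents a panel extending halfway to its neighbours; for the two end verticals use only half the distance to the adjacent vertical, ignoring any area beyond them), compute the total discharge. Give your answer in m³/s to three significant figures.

w_1 = (6.1 − 1.2)/2 = 2.45 m; q_1 = 0.41 × 0.18 × 2.45 = 0.1808 m³/s
w_2 = (7.6 − 1.2)/2 = 3.2 m; q_2 = 0.84 × 0.74 × 3.2 = 1.989 m³/s
w_3 = (9.6 − 6.1)/2 = 1.75 m; q_3 = 0.78 × 0.75 × 1.75 = 1.024 m³/s
w_4 = (15.8 − 7.6)/2 = 4.1 m; q_4 = 0.97 × 0.83 × 4.1 = 3.301 m³/s
w_5 = (23.5 − 9.6)/2 = 6.95 m; q_5 = 0.87 × 0.65 × 6.95 = 3.930 m³/s
w_6 = (23.5 − 15.8)/2 = 3.85 m; q_6 = 0.59 × 0.16 × 3.85 = 0.3634 m³/s
Q = Σ qᵢ = 10.79 m³/s

10.8 m³/s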